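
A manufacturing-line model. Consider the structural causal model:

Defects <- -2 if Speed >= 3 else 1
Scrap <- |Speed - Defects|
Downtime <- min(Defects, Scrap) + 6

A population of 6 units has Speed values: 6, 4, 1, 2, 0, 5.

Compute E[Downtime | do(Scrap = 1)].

5.5

The intervention sets Scrap=1 in all 6 units regardless of Speed. Recomputing Downtime per unit gives 4, 4, 7, 7, 7, 4; average 5.5.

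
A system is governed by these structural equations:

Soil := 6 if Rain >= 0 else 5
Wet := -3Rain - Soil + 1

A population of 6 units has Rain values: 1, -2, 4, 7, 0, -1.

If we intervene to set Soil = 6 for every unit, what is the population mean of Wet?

-9.5

The intervention sets Soil=6 in all 6 units regardless of Rain. Recomputing Wet per unit gives -8, 1, -17, -26, -5, -2; average -9.5.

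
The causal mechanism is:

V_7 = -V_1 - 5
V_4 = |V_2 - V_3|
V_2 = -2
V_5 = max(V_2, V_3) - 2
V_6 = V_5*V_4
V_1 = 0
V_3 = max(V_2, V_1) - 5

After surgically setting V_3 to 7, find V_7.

-5

The intervention breaks the incoming arrows to V_3: V_3 = max(V_2, V_1) - 5 no longer applies, and V_3 = 7.
V_7 is not downstream of the intervention, so its value is determined by the original equations.
V_7 = -V_1 - 5  [with V_1=0]  = -5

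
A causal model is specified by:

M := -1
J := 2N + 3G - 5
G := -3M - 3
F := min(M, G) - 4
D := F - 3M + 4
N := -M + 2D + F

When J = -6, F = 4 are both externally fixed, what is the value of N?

27

Under do(J = -6, F = 4), each intervened variable's structural equation is replaced by its fixed value.
D = F - 3M + 4  [with F=4, M=-1]  = 11
N = -M + 2D + F  [with M=-1, D=11, F=4]  = 27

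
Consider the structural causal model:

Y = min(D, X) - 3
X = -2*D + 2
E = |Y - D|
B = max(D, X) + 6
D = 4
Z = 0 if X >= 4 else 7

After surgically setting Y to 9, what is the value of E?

5

Intervening sets Y = 9 and removes its equation (Y = min(D, X) - 3).
E = |Y - D|  [with Y=9, D=4]  = 5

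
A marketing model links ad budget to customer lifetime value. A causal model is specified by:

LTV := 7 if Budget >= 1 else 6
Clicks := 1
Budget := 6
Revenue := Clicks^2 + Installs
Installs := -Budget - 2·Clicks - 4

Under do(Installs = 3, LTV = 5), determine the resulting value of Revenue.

4

The joint intervention fixes Installs = 3, LTV = 5, removing each variable's own equation.
Revenue = Clicks^2 + Installs  [with Clicks=1, Installs=3]  = 4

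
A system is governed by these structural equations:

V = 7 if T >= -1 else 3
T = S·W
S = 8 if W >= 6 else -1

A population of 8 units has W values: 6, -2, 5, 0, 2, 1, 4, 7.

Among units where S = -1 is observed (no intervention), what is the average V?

Conditioning on S=-1 selects the 6 unit(s) with W ∈ {-2, 5, 0, 2, 1, 4}. Their V values: 7, 3, 7, 3, 7, 3. Mean = 5.

5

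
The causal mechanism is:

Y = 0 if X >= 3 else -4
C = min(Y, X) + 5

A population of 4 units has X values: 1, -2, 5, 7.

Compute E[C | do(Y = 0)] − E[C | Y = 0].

The intervention sets Y=0 in all 4 units regardless of X. Recomputing C per unit gives 5, 3, 5, 5; average 4.5.
Conditioning on Y=0 selects the 2 unit(s) with X ∈ {5, 7}. Their C values: 5, 5. Mean = 5.
Difference = 4.5 − 5 = -0.5.

-0.5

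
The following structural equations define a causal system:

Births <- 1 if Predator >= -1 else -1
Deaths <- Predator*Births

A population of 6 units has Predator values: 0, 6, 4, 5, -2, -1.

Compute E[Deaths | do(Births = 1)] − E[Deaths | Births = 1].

-0.8

The intervention sets Births=1 in all 6 units regardless of Predator. Recomputing Deaths per unit gives 0, 6, 4, 5, -2, -1; average 2.
Conditioning on Births=1 selects the 5 unit(s) with Predator ∈ {0, 6, 4, 5, -1}. Their Deaths values: 0, 6, 4, 5, -1. Mean = 2.8.
Difference = 2 − 2.8 = -0.8.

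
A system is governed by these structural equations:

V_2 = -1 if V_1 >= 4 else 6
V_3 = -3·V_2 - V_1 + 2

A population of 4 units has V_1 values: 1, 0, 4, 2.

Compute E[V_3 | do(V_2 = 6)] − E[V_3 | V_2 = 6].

Under do(V_2=6), V_2's equation is replaced by V_2=6 for every unit. Per-unit V_3: -17, -16, -20, -18. Mean = -17.75.
E[V_3|V_2=6] averages over only the 3 units with V_2=6 (V_1 = 1, 0, 2): V_3 = -17, -16, -18, mean -17.
Difference = -17.75 − (-17) = -0.75.

-0.75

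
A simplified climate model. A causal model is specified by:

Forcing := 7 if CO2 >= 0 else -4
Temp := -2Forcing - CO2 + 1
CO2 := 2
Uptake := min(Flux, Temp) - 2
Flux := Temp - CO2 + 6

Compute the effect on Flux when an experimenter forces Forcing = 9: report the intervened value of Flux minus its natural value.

-4

Under do(Forcing=9), the mechanism Forcing := 7 if CO2 >= 0 else -4 is discarded; Forcing is fixed at 9.
Temp = -2Forcing - CO2 + 1  [with Forcing=9, CO2=2]  = -19
Flux = Temp - CO2 + 6  [with Temp=-19, CO2=2]  = -15
Without intervention: Forcing = 7 if CO2 >= 0 else -4  [with CO2=2]  = 7; Temp = -2Forcing - CO2 + 1  [with Forcing=7, CO2=2]  = -15; Flux = Temp - CO2 + 6  [with Temp=-15, CO2=2]  = -11.
Change = -15 − (-11) = -4.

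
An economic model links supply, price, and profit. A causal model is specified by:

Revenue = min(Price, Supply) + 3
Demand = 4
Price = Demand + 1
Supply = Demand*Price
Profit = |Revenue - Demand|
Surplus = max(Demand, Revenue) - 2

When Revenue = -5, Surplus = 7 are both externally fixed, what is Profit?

Setting Revenue = -5, Surplus = 7 by intervention discards those variables' equations.
Profit = |Revenue - Demand|  [with Revenue=-5, Demand=4]  = 9

9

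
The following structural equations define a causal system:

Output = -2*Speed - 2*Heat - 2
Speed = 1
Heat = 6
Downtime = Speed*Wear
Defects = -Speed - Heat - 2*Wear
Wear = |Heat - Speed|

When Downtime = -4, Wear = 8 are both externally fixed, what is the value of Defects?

Under do(Downtime = -4, Wear = 8), each intervened variable's structural equation is replaced by its fixed value.
Defects = -Speed - Heat - 2*Wear  [with Speed=1, Heat=6, Wear=8]  = -23

-23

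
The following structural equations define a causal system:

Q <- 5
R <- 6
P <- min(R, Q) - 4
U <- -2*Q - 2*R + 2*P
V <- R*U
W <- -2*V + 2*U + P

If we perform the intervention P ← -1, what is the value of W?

239

The intervention breaks the incoming arrows to P: P <- min(R, Q) - 4 no longer applies, and P = -1.
U = -2*Q - 2*R + 2*P  [with Q=5, R=6, P=-1]  = -24
V = R*U  [with R=6, U=-24]  = -144
W = -2*V + 2*U + P  [with V=-144, U=-24, P=-1]  = 239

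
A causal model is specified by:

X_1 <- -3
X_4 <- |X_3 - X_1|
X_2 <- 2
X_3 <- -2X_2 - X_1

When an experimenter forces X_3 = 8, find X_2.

2

Under do(X_3=8), the mechanism X_3 <- -2X_2 - X_1 is discarded; X_3 is fixed at 8.
Since X_2 is not a descendant of the intervened variable, it is unaffected.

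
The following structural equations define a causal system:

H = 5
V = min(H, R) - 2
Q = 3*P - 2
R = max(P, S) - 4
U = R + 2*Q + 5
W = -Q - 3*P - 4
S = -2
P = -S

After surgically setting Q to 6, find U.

The intervention breaks the incoming arrows to Q: Q = 3*P - 2 no longer applies, and Q = 6.
P = -S  [with S=-2]  = 2
R = max(P, S) - 4  [with P=2, S=-2]  = -2
U = R + 2*Q + 5  [with R=-2, Q=6]  = 15

15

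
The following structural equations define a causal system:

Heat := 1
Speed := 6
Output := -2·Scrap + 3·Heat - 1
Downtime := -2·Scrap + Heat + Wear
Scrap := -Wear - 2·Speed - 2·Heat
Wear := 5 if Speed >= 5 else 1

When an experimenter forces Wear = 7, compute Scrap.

The intervention breaks the incoming arrows to Wear: Wear := 5 if Speed >= 5 else 1 no longer applies, and Wear = 7.
Scrap = -Wear - 2·Speed - 2·Heat  [with Wear=7, Speed=6, Heat=1]  = -21

-21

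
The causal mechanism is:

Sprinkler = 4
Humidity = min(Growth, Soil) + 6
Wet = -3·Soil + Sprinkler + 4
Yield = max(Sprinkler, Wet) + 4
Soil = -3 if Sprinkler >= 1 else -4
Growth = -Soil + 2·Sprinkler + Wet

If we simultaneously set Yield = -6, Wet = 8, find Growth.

19

Under do(Yield = -6, Wet = 8), each intervened variable's structural equation is replaced by its fixed value.
Soil = -3 if Sprinkler >= 1 else -4  [with Sprinkler=4]  = -3
Growth = -Soil + 2·Sprinkler + Wet  [with Soil=-3, Sprinkler=4, Wet=8]  = 19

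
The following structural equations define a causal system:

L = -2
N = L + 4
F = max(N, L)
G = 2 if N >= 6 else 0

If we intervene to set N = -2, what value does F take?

-2

The intervention breaks the incoming arrows to N: N = L + 4 no longer applies, and N = -2.
F = max(N, L)  [with N=-2, L=-2]  = -2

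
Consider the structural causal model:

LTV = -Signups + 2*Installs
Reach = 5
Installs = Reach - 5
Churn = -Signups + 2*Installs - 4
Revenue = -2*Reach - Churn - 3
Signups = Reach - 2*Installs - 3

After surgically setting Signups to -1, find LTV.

1

The intervention breaks the incoming arrows to Signups: Signups = Reach - 2*Installs - 3 no longer applies, and Signups = -1.
Installs = Reach - 5  [with Reach=5]  = 0
LTV = -Signups + 2*Installs  [with Signups=-1, Installs=0]  = 1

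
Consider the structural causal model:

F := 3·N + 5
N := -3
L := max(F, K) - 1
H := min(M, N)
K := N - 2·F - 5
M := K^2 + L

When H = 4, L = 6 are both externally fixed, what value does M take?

Setting H = 4, L = 6 by intervention discards those variables' equations.
F = 3·N + 5  [with N=-3]  = -4
K = N - 2·F - 5  [with N=-3, F=-4]  = 0
M = K^2 + L  [with K=0, L=6]  = 6

6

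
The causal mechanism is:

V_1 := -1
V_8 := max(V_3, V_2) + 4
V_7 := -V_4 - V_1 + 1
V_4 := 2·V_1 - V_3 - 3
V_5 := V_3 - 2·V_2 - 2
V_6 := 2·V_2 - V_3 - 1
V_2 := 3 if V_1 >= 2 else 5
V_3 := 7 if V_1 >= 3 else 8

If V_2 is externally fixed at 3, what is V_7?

Under do(V_2=3), the mechanism V_2 := 3 if V_1 >= 2 else 5 is discarded; V_2 is fixed at 3.
No directed path runs from V_2 to V_7, so V_7 keeps its natural value.
V_3 = 7 if V_1 >= 3 else 8  [with V_1=-1]  = 8
V_4 = 2·V_1 - V_3 - 3  [with V_1=-1, V_3=8]  = -13
V_7 = -V_4 - V_1 + 1  [with V_4=-13, V_1=-1]  = 15

15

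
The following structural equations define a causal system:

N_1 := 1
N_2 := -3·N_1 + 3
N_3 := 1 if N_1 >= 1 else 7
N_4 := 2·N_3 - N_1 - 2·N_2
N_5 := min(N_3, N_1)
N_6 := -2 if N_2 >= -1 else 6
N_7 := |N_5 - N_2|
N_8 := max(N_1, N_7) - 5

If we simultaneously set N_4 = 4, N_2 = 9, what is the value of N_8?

The joint intervention fixes N_4 = 4, N_2 = 9, removing each variable's own equation.
N_3 = 1 if N_1 >= 1 else 7  [with N_1=1]  = 1
N_5 = min(N_3, N_1)  [with N_3=1, N_1=1]  = 1
N_7 = |N_5 - N_2|  [with N_5=1, N_2=9]  = 8
N_8 = max(N_1, N_7) - 5  [with N_1=1, N_7=8]  = 3

3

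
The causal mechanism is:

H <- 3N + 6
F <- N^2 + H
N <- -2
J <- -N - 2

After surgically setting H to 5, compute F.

9

Under do(H=5), the mechanism H <- 3N + 6 is discarded; H is fixed at 5.
F = N^2 + H  [with N=-2, H=5]  = 9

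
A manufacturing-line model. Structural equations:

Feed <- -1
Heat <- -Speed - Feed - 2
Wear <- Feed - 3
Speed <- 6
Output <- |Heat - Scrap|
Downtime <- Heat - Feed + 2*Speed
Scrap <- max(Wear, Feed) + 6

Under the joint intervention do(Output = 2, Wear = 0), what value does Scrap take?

Setting Output = 2, Wear = 0 by intervention discards those variables' equations.
Scrap = max(Wear, Feed) + 6  [with Wear=0, Feed=-1]  = 6

6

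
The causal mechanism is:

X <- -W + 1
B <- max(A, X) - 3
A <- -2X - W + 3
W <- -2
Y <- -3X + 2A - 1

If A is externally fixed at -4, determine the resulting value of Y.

-18

do(A=-4) replaces the equation A <- -2X - W + 3 with the constant A = -4.
X = -W + 1  [with W=-2]  = 3
Y = -3X + 2A - 1  [with X=3, A=-4]  = -18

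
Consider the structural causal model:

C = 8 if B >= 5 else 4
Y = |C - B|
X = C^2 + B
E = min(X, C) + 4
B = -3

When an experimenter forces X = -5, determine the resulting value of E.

do(X=-5) replaces the equation X = C^2 + B with the constant X = -5.
C = 8 if B >= 5 else 4  [with B=-3]  = 4
E = min(X, C) + 4  [with X=-5, C=4]  = -1

-1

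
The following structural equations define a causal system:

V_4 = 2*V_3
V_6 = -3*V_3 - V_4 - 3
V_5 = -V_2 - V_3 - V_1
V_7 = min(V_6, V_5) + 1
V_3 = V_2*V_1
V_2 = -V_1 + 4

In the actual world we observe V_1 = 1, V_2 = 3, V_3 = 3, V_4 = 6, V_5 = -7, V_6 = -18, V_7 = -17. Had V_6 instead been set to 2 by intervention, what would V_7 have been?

Intervening sets V_6 = 2 and removes its equation (V_6 = -3*V_3 - V_4 - 3).
V_2 = -V_1 + 4  [with V_1=1]  = 3
V_3 = V_2*V_1  [with V_2=3, V_1=1]  = 3
V_5 = -V_2 - V_3 - V_1  [with V_2=3, V_3=3, V_1=1]  = -7
V_7 = min(V_6, V_5) + 1  [with V_6=2, V_5=-7]  = -6

-6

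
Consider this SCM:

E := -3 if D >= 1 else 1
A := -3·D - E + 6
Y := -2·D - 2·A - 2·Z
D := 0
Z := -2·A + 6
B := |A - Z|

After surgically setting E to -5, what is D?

0

Under do(E=-5), the mechanism E := -3 if D >= 1 else 1 is discarded; E is fixed at -5.
D is not downstream of the intervention, so its value is determined by the original equations.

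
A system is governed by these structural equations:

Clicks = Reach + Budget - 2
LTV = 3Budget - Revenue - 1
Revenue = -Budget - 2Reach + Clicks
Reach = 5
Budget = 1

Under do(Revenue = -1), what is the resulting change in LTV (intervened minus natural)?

Intervening sets Revenue = -1 and removes its equation (Revenue = -Budget - 2Reach + Clicks).
LTV = 3Budget - Revenue - 1  [with Budget=1, Revenue=-1]  = 3
Without intervention: Clicks = Reach + Budget - 2  [with Reach=5, Budget=1]  = 4; Revenue = -Budget - 2Reach + Clicks  [with Budget=1, Reach=5, Clicks=4]  = -7; LTV = 3Budget - Revenue - 1  [with Budget=1, Revenue=-7]  = 9.
Change = 3 − 9 = -6.

-6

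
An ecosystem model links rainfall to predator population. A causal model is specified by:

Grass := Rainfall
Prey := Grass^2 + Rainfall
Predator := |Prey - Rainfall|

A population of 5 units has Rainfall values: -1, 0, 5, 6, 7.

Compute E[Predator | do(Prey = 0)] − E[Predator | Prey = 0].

do(Prey=0) breaks Prey's dependence on Rainfall. With Prey=0 fixed, Predator across the units is 1, 0, 5, 6, 7, mean 3.8.
E[Predator|Prey=0] averages over only the 2 units with Prey=0 (Rainfall = -1, 0): Predator = 1, 0, mean 0.5.
Difference = 3.8 − 0.5 = 3.3.

3.3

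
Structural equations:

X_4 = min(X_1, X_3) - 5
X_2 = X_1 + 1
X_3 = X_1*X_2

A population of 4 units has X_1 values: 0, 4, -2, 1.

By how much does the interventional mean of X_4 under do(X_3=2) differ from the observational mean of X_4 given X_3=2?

0.75

The intervention sets X_3=2 in all 4 units regardless of X_1. Recomputing X_4 per unit gives -5, -3, -7, -4; average -4.75.
Conditioning on X_3=2 selects the 2 unit(s) with X_1 ∈ {-2, 1}. Their X_4 values: -7, -4. Mean = -5.5.
Difference = -4.75 − (-5.5) = 0.75.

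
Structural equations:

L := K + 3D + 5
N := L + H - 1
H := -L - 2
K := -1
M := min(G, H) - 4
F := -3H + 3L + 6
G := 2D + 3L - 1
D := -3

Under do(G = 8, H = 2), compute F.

-15

Setting G = 8, H = 2 by intervention discards those variables' equations.
L = K + 3D + 5  [with K=-1, D=-3]  = -5
F = -3H + 3L + 6  [with H=2, L=-5]  = -15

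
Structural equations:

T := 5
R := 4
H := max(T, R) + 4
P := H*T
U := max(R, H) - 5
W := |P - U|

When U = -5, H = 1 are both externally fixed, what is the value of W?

10

The joint intervention fixes U = -5, H = 1, removing each variable's own equation.
P = H*T  [with H=1, T=5]  = 5
W = |P - U|  [with P=5, U=-5]  = 10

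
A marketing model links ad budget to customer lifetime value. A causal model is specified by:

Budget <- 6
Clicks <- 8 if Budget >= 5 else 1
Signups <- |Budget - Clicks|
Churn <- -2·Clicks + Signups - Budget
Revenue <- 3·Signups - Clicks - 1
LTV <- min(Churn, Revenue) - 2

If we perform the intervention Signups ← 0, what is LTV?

-24

The intervention breaks the incoming arrows to Signups: Signups <- |Budget - Clicks| no longer applies, and Signups = 0.
Clicks = 8 if Budget >= 5 else 1  [with Budget=6]  = 8
Churn = -2·Clicks + Signups - Budget  [with Clicks=8, Signups=0, Budget=6]  = -22
Revenue = 3·Signups - Clicks - 1  [with Signups=0, Clicks=8]  = -9
LTV = min(Churn, Revenue) - 2  [with Churn=-22, Revenue=-9]  = -24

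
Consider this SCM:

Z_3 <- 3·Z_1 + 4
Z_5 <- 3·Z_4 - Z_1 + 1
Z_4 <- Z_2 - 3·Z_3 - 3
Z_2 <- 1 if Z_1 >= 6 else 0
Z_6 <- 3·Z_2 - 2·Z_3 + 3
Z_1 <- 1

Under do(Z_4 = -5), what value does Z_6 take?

Under do(Z_4=-5), the mechanism Z_4 <- Z_2 - 3·Z_3 - 3 is discarded; Z_4 is fixed at -5.
Since Z_6 is not a descendant of the intervened variable, it is unaffected.
Z_2 = 1 if Z_1 >= 6 else 0  [with Z_1=1]  = 0
Z_3 = 3·Z_1 + 4  [with Z_1=1]  = 7
Z_6 = 3·Z_2 - 2·Z_3 + 3  [with Z_2=0, Z_3=7]  = -11

-11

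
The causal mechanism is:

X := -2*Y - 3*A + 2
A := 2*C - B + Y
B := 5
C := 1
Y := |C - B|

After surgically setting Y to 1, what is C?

Under do(Y=1), the mechanism Y := |C - B| is discarded; Y is fixed at 1.
Since C is not a descendant of the intervened variable, it is unaffected.

1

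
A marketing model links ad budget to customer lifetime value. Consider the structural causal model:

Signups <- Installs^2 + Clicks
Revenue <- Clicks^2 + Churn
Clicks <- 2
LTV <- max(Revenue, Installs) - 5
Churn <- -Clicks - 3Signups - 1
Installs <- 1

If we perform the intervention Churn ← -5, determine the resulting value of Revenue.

-1

Intervening sets Churn = -5 and removes its equation (Churn <- -Clicks - 3Signups - 1).
Revenue = Clicks^2 + Churn  [with Clicks=2, Churn=-5]  = -1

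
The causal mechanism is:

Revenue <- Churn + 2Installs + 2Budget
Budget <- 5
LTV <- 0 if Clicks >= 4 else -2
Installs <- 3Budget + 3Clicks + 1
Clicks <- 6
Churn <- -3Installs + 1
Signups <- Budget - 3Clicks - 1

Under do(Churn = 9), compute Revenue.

The intervention breaks the incoming arrows to Churn: Churn <- -3Installs + 1 no longer applies, and Churn = 9.
Installs = 3Budget + 3Clicks + 1  [with Budget=5, Clicks=6]  = 34
Revenue = Churn + 2Installs + 2Budget  [with Churn=9, Installs=34, Budget=5]  = 87

87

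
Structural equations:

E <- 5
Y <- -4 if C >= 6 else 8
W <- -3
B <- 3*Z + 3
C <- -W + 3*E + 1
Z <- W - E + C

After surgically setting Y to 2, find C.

19

do(Y=2) replaces the equation Y <- -4 if C >= 6 else 8 with the constant Y = 2.
C is not downstream of the intervention, so its value is determined by the original equations.
C = -W + 3*E + 1  [with W=-3, E=5]  = 19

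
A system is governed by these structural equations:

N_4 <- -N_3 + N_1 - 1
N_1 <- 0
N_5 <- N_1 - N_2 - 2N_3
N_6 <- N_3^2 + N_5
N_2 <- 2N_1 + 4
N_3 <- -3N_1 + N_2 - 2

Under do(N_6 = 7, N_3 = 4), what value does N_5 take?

Under do(N_6 = 7, N_3 = 4), each intervened variable's structural equation is replaced by its fixed value.
N_2 = 2N_1 + 4  [with N_1=0]  = 4
N_5 = N_1 - N_2 - 2N_3  [with N_1=0, N_2=4, N_3=4]  = -12

-12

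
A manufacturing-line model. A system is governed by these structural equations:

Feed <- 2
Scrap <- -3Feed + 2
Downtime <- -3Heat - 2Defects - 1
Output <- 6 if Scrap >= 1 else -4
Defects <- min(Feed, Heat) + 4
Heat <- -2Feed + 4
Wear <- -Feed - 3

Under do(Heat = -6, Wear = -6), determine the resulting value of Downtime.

21

Under do(Heat = -6, Wear = -6), each intervened variable's structural equation is replaced by its fixed value.
Defects = min(Feed, Heat) + 4  [with Feed=2, Heat=-6]  = -2
Downtime = -3Heat - 2Defects - 1  [with Heat=-6, Defects=-2]  = 21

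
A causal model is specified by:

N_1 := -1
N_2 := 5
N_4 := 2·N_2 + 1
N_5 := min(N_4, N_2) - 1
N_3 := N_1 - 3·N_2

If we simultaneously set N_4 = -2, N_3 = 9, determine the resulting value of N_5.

-3

The joint intervention fixes N_4 = -2, N_3 = 9, removing each variable's own equation.
N_5 = min(N_4, N_2) - 1  [with N_4=-2, N_2=5]  = -3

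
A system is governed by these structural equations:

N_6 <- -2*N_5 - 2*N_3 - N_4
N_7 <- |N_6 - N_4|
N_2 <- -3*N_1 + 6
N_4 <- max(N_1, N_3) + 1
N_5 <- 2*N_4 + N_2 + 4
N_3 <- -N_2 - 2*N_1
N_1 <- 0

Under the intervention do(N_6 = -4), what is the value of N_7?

5

Intervening sets N_6 = -4 and removes its equation (N_6 <- -2*N_5 - 2*N_3 - N_4).
N_2 = -3*N_1 + 6  [with N_1=0]  = 6
N_3 = -N_2 - 2*N_1  [with N_2=6, N_1=0]  = -6
N_4 = max(N_1, N_3) + 1  [with N_1=0, N_3=-6]  = 1
N_7 = |N_6 - N_4|  [with N_6=-4, N_4=1]  = 5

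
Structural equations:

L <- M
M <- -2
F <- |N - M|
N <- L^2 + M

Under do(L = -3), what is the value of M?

Under do(L=-3), the mechanism L <- M is discarded; L is fixed at -3.
M is not downstream of the intervention, so its value is determined by the original equations.

-2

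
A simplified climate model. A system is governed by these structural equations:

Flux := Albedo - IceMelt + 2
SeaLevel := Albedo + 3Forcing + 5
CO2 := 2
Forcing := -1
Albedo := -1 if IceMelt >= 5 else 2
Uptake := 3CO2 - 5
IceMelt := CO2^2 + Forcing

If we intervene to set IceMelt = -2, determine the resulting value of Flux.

6

The intervention breaks the incoming arrows to IceMelt: IceMelt := CO2^2 + Forcing no longer applies, and IceMelt = -2.
Albedo = -1 if IceMelt >= 5 else 2  [with IceMelt=-2]  = 2
Flux = Albedo - IceMelt + 2  [with Albedo=2, IceMelt=-2]  = 6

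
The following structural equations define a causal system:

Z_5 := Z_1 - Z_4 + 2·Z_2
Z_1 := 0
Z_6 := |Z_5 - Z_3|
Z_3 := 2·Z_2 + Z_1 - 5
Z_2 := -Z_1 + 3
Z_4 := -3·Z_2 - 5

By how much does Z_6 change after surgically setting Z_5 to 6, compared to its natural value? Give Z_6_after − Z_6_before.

-14

The intervention breaks the incoming arrows to Z_5: Z_5 := Z_1 - Z_4 + 2·Z_2 no longer applies, and Z_5 = 6.
Z_2 = -Z_1 + 3  [with Z_1=0]  = 3
Z_3 = 2·Z_2 + Z_1 - 5  [with Z_2=3, Z_1=0]  = 1
Z_6 = |Z_5 - Z_3|  [with Z_5=6, Z_3=1]  = 5
Without intervention: Z_2 = -Z_1 + 3  [with Z_1=0]  = 3; Z_3 = 2·Z_2 + Z_1 - 5  [with Z_2=3, Z_1=0]  = 1; Z_4 = -3·Z_2 - 5  [with Z_2=3]  = -14; Z_5 = Z_1 - Z_4 + 2·Z_2  [with Z_1=0, Z_4=-14, Z_2=3]  = 20; Z_6 = |Z_5 - Z_3|  [with Z_5=20, Z_3=1]  = 19.
Change = 5 − 19 = -14.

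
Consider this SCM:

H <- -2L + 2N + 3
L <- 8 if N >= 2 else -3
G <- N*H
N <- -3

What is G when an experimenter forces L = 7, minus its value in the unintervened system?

60

Under do(L=7), the mechanism L <- 8 if N >= 2 else -3 is discarded; L is fixed at 7.
H = -2L + 2N + 3  [with L=7, N=-3]  = -17
G = N*H  [with N=-3, H=-17]  = 51
Without intervention: L = 8 if N >= 2 else -3  [with N=-3]  = -3; H = -2L + 2N + 3  [with L=-3, N=-3]  = 3; G = N*H  [with N=-3, H=3]  = -9.
Change = 51 − (-9) = 60.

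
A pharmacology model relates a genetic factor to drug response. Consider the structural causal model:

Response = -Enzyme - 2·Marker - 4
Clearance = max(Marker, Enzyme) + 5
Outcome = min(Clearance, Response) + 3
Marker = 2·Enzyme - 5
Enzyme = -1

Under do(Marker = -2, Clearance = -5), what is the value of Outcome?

-2

Setting Marker = -2, Clearance = -5 by intervention discards those variables' equations.
Response = -Enzyme - 2·Marker - 4  [with Enzyme=-1, Marker=-2]  = 1
Outcome = min(Clearance, Response) + 3  [with Clearance=-5, Response=1]  = -2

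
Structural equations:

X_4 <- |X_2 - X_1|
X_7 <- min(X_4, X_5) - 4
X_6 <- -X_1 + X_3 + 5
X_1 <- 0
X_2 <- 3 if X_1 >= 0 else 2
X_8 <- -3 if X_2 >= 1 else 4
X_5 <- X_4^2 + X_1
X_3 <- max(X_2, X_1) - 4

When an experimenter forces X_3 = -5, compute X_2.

Under do(X_3=-5), the mechanism X_3 <- max(X_2, X_1) - 4 is discarded; X_3 is fixed at -5.
Since X_2 is not a descendant of the intervened variable, it is unaffected.
X_2 = 3 if X_1 >= 0 else 2  [with X_1=0]  = 3

3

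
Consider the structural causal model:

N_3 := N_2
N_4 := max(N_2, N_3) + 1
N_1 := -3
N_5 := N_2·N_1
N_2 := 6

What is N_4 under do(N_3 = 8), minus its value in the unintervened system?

2

The intervention breaks the incoming arrows to N_3: N_3 := N_2 no longer applies, and N_3 = 8.
N_4 = max(N_2, N_3) + 1  [with N_2=6, N_3=8]  = 9
Without intervention: N_3 = N_2  [with N_2=6]  = 6; N_4 = max(N_2, N_3) + 1  [with N_2=6, N_3=6]  = 7.
Change = 9 − 7 = 2.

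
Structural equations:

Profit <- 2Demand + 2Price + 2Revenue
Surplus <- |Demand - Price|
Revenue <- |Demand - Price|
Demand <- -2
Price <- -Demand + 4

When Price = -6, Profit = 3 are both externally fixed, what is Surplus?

Setting Price = -6, Profit = 3 by intervention discards those variables' equations.
Surplus = |Demand - Price|  [with Demand=-2, Price=-6]  = 4

4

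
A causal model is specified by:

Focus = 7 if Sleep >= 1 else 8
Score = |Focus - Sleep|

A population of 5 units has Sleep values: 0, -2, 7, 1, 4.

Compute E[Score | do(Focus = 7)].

do(Focus=7) breaks Focus's dependence on Sleep. With Focus=7 fixed, Score across the units is 7, 9, 0, 6, 3, mean 5.

5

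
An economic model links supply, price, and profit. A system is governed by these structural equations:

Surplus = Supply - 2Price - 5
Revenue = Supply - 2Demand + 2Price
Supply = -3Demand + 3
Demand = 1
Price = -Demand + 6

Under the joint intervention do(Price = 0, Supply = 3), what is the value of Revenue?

1

Setting Price = 0, Supply = 3 by intervention discards those variables' equations.
Revenue = Supply - 2Demand + 2Price  [with Supply=3, Demand=1, Price=0]  = 1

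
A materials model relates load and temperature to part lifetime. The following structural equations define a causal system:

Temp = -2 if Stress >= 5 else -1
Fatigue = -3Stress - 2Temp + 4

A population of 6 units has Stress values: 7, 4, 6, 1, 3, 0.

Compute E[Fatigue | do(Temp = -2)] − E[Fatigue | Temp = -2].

9

The intervention sets Temp=-2 in all 6 units regardless of Stress. Recomputing Fatigue per unit gives -13, -4, -10, 5, -1, 8; average -2.5.
Observing Temp=-2 restricts to units where Temp's equation naturally yields -2: Stress ∈ {7, 6}. In that subpopulation Fatigue = -13, -10, mean -11.5.
Difference = -2.5 − (-11.5) = 9.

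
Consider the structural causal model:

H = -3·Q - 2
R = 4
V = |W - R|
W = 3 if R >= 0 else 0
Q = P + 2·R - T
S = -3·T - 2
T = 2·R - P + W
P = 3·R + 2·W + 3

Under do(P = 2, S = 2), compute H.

Under do(P = 2, S = 2), each intervened variable's structural equation is replaced by its fixed value.
W = 3 if R >= 0 else 0  [with R=4]  = 3
T = 2·R - P + W  [with R=4, P=2, W=3]  = 9
Q = P + 2·R - T  [with P=2, R=4, T=9]  = 1
H = -3·Q - 2  [with Q=1]  = -5

-5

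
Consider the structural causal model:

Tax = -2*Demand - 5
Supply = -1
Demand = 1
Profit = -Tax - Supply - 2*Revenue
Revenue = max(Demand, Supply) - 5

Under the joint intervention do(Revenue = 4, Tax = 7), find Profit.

-14

Setting Revenue = 4, Tax = 7 by intervention discards those variables' equations.
Profit = -Tax - Supply - 2*Revenue  [with Tax=7, Supply=-1, Revenue=4]  = -14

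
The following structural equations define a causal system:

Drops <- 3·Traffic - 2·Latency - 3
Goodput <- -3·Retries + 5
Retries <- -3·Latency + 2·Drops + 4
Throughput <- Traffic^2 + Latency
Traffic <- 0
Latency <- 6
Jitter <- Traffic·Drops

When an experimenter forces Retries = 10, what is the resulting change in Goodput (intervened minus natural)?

The intervention breaks the incoming arrows to Retries: Retries <- -3·Latency + 2·Drops + 4 no longer applies, and Retries = 10.
Goodput = -3·Retries + 5  [with Retries=10]  = -25
Without intervention: Drops = 3·Traffic - 2·Latency - 3  [with Traffic=0, Latency=6]  = -15; Retries = -3·Latency + 2·Drops + 4  [with Latency=6, Drops=-15]  = -44; Goodput = -3·Retries + 5  [with Retries=-44]  = 137.
Change = -25 − 137 = -162.

-162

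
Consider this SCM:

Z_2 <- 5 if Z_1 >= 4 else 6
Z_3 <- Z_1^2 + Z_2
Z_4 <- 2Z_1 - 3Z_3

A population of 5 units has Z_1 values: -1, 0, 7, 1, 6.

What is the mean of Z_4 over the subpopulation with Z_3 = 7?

E[Z_4|Z_3=7] averages over only the 2 units with Z_3=7 (Z_1 = -1, 1): Z_4 = -23, -19, mean -21.

-21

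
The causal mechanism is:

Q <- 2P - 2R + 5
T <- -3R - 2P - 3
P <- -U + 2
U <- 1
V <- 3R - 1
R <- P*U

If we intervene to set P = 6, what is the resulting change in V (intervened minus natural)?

15

do(P=6) replaces the equation P <- -U + 2 with the constant P = 6.
R = P*U  [with P=6, U=1]  = 6
V = 3R - 1  [with R=6]  = 17
Without intervention: P = -U + 2  [with U=1]  = 1; R = P*U  [with P=1, U=1]  = 1; V = 3R - 1  [with R=1]  = 2.
Change = 17 − 2 = 15.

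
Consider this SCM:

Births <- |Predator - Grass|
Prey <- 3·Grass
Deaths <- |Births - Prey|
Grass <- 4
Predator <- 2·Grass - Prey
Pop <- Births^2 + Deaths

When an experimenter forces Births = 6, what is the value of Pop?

Under do(Births=6), the mechanism Births <- |Predator - Grass| is discarded; Births is fixed at 6.
Prey = 3·Grass  [with Grass=4]  = 12
Deaths = |Births - Prey|  [with Births=6, Prey=12]  = 6
Pop = Births^2 + Deaths  [with Births=6, Deaths=6]  = 42

42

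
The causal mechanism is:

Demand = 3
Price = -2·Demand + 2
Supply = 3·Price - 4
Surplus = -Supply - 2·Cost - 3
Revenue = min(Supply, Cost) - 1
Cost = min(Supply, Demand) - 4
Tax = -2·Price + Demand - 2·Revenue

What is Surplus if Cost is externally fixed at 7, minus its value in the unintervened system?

-54

The intervention breaks the incoming arrows to Cost: Cost = min(Supply, Demand) - 4 no longer applies, and Cost = 7.
Price = -2·Demand + 2  [with Demand=3]  = -4
Supply = 3·Price - 4  [with Price=-4]  = -16
Surplus = -Supply - 2·Cost - 3  [with Supply=-16, Cost=7]  = -1
Without intervention: Price = -2·Demand + 2  [with Demand=3]  = -4; Supply = 3·Price - 4  [with Price=-4]  = -16; Cost = min(Supply, Demand) - 4  [with Supply=-16, Demand=3]  = -20; Surplus = -Supply - 2·Cost - 3  [with Supply=-16, Cost=-20]  = 53.
Change = -1 − 53 = -54.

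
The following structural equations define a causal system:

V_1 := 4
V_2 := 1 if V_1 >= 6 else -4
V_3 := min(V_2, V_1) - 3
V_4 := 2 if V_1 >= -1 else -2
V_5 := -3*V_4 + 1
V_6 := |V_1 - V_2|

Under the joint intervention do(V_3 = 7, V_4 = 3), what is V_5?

-8

Setting V_3 = 7, V_4 = 3 by intervention discards those variables' equations.
V_5 = -3*V_4 + 1  [with V_4=3]  = -8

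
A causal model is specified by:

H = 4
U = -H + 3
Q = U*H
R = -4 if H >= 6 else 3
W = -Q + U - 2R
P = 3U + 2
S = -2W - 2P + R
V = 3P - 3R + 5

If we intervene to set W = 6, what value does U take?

Under do(W=6), the mechanism W = -Q + U - 2R is discarded; W is fixed at 6.
No directed path runs from W to U, so U keeps its natural value.
U = -H + 3  [with H=4]  = -1

-1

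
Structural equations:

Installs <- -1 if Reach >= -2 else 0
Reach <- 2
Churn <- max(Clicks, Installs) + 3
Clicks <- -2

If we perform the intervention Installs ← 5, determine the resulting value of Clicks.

Under do(Installs=5), the mechanism Installs <- -1 if Reach >= -2 else 0 is discarded; Installs is fixed at 5.
Since Clicks is not a descendant of the intervened variable, it is unaffected.

-2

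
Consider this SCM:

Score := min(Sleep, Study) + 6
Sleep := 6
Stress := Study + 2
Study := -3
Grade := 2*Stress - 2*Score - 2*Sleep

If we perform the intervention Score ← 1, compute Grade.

-16

Intervening sets Score = 1 and removes its equation (Score := min(Sleep, Study) + 6).
Stress = Study + 2  [with Study=-3]  = -1
Grade = 2*Stress - 2*Score - 2*Sleep  [with Stress=-1, Score=1, Sleep=6]  = -16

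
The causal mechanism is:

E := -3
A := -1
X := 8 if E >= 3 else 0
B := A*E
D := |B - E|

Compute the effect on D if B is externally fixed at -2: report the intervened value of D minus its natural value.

-5

do(B=-2) replaces the equation B := A*E with the constant B = -2.
D = |B - E|  [with B=-2, E=-3]  = 1
Without intervention: B = A*E  [with A=-1, E=-3]  = 3; D = |B - E|  [with B=3, E=-3]  = 6.
Change = 1 − 6 = -5.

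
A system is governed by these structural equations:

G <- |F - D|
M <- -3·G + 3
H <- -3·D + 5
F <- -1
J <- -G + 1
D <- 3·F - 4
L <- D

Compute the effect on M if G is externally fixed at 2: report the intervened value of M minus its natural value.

12

The intervention breaks the incoming arrows to G: G <- |F - D| no longer applies, and G = 2.
M = -3·G + 3  [with G=2]  = -3
Without intervention: D = 3·F - 4  [with F=-1]  = -7; G = |F - D|  [with F=-1, D=-7]  = 6; M = -3·G + 3  [with G=6]  = -15.
Change = -3 − (-15) = 12.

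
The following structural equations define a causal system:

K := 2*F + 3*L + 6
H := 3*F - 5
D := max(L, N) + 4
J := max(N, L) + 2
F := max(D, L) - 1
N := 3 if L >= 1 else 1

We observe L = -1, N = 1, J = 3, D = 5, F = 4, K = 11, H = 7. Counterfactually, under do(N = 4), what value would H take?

Under do(N=4), the mechanism N := 3 if L >= 1 else 1 is discarded; N is fixed at 4.
D = max(L, N) + 4  [with L=-1, N=4]  = 8
F = max(D, L) - 1  [with D=8, L=-1]  = 7
H = 3*F - 5  [with F=7]  = 16

16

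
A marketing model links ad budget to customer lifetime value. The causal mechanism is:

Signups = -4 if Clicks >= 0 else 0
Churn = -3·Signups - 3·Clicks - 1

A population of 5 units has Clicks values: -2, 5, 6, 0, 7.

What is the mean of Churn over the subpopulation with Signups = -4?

-2.5

Observing Signups=-4 restricts to units where Signups's equation naturally yields -4: Clicks ∈ {5, 6, 0, 7}. In that subpopulation Churn = -4, -7, 11, -10, mean -2.5.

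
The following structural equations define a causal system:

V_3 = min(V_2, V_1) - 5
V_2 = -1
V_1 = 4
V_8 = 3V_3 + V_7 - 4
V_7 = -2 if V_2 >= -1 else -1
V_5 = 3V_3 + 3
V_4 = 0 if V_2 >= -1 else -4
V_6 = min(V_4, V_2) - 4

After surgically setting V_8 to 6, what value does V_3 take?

-6

Under do(V_8=6), the mechanism V_8 = 3V_3 + V_7 - 4 is discarded; V_8 is fixed at 6.
No directed path runs from V_8 to V_3, so V_3 keeps its natural value.
V_3 = min(V_2, V_1) - 5  [with V_2=-1, V_1=4]  = -6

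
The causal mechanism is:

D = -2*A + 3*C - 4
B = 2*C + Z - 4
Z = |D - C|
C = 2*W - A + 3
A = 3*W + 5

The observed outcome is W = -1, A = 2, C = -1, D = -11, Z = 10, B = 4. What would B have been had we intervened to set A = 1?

Under do(A=1), the mechanism A = 3*W + 5 is discarded; A is fixed at 1.
C = 2*W - A + 3  [with W=-1, A=1]  = 0
D = -2*A + 3*C - 4  [with A=1, C=0]  = -6
Z = |D - C|  [with D=-6, C=0]  = 6
B = 2*C + Z - 4  [with C=0, Z=6]  = 2

2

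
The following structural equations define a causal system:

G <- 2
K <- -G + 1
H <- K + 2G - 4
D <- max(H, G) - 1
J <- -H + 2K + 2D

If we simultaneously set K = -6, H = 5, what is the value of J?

-9

Under do(K = -6, H = 5), each intervened variable's structural equation is replaced by its fixed value.
D = max(H, G) - 1  [with H=5, G=2]  = 4
J = -H + 2K + 2D  [with H=5, K=-6, D=4]  = -9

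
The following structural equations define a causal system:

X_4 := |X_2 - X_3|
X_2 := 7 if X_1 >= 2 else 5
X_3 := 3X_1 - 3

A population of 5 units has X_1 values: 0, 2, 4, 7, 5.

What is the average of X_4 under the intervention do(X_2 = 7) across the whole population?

do(X_2=7) breaks X_2's dependence on X_1. With X_2=7 fixed, X_4 across the units is 10, 4, 2, 11, 5, mean 6.4.

6.4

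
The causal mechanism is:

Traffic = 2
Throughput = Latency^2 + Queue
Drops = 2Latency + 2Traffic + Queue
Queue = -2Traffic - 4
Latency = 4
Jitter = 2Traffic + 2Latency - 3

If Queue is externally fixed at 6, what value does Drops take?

The intervention breaks the incoming arrows to Queue: Queue = -2Traffic - 4 no longer applies, and Queue = 6.
Drops = 2Latency + 2Traffic + Queue  [with Latency=4, Traffic=2, Queue=6]  = 18

18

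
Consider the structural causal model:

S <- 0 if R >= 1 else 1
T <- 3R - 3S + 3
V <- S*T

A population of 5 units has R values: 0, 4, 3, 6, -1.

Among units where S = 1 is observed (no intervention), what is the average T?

E[T|S=1] averages over only the 2 units with S=1 (R = 0, -1): T = 0, -3, mean -1.5.

-1.5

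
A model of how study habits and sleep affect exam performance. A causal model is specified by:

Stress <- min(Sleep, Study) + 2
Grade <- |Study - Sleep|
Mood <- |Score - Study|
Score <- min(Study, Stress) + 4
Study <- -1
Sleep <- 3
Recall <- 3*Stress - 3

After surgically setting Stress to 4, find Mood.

do(Stress=4) replaces the equation Stress <- min(Sleep, Study) + 2 with the constant Stress = 4.
Score = min(Study, Stress) + 4  [with Study=-1, Stress=4]  = 3
Mood = |Score - Study|  [with Score=3, Study=-1]  = 4

4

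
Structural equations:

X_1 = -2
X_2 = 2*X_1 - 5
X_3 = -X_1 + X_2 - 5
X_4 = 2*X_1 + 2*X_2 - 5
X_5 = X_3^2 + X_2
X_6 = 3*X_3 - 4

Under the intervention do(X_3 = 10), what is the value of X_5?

91

do(X_3=10) replaces the equation X_3 = -X_1 + X_2 - 5 with the constant X_3 = 10.
X_2 = 2*X_1 - 5  [with X_1=-2]  = -9
X_5 = X_3^2 + X_2  [with X_3=10, X_2=-9]  = 91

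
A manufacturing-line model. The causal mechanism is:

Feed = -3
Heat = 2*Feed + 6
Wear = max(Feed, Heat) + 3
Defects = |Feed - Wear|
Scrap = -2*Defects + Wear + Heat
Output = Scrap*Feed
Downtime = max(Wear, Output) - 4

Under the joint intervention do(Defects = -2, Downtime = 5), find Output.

The joint intervention fixes Defects = -2, Downtime = 5, removing each variable's own equation.
Heat = 2*Feed + 6  [with Feed=-3]  = 0
Wear = max(Feed, Heat) + 3  [with Feed=-3, Heat=0]  = 3
Scrap = -2*Defects + Wear + Heat  [with Defects=-2, Wear=3, Heat=0]  = 7
Output = Scrap*Feed  [with Scrap=7, Feed=-3]  = -21

-21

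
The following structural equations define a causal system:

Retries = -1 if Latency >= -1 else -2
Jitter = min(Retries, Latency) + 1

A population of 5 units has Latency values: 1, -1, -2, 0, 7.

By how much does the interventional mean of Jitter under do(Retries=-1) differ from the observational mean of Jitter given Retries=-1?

-0.2

do(Retries=-1) breaks Retries's dependence on Latency. With Retries=-1 fixed, Jitter across the units is 0, 0, -1, 0, 0, mean -0.2.
Observing Retries=-1 restricts to units where Retries's equation naturally yields -1: Latency ∈ {1, -1, 0, 7}. In that subpopulation Jitter = 0, 0, 0, 0, mean 0.
Difference = -0.2 − 0 = -0.2.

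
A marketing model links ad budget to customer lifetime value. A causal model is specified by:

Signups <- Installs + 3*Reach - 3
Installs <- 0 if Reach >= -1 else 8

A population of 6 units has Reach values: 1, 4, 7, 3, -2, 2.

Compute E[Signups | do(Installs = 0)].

Under do(Installs=0), Installs's equation is replaced by Installs=0 for every unit. Per-unit Signups: 0, 9, 18, 6, -9, 3. Mean = 4.5.

4.5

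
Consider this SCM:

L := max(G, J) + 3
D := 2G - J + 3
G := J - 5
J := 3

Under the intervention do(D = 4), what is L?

The intervention breaks the incoming arrows to D: D := 2G - J + 3 no longer applies, and D = 4.
L is not downstream of the intervention, so its value is determined by the original equations.
G = J - 5  [with J=3]  = -2
L = max(G, J) + 3  [with G=-2, J=3]  = 6

6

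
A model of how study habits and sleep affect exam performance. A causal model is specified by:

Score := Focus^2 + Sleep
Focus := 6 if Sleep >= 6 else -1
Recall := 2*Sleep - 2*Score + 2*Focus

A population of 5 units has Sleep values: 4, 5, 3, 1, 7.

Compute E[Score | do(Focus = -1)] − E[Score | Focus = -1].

Under do(Focus=-1), Focus's equation is replaced by Focus=-1 for every unit. Per-unit Score: 5, 6, 4, 2, 8. Mean = 5.
E[Score|Focus=-1] averages over only the 4 units with Focus=-1 (Sleep = 4, 5, 3, 1): Score = 5, 6, 4, 2, mean 4.25.
Difference = 5 − 4.25 = 0.75.

0.75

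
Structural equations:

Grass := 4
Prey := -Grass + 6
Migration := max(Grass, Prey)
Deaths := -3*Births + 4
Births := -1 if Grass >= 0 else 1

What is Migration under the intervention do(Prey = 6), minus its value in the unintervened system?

2

do(Prey=6) replaces the equation Prey := -Grass + 6 with the constant Prey = 6.
Migration = max(Grass, Prey)  [with Grass=4, Prey=6]  = 6
Without intervention: Prey = -Grass + 6  [with Grass=4]  = 2; Migration = max(Grass, Prey)  [with Grass=4, Prey=2]  = 4.
Change = 6 − 4 = 2.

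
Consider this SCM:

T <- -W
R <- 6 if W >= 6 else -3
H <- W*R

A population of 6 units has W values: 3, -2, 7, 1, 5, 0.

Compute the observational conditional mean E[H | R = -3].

-4.2

Observing R=-3 restricts to units where R's equation naturally yields -3: W ∈ {3, -2, 1, 5, 0}. In that subpopulation H = -9, 6, -3, -15, 0, mean -4.2.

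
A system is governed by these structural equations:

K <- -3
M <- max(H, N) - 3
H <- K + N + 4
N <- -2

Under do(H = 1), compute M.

The intervention breaks the incoming arrows to H: H <- K + N + 4 no longer applies, and H = 1.
M = max(H, N) - 3  [with H=1, N=-2]  = -2

-2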